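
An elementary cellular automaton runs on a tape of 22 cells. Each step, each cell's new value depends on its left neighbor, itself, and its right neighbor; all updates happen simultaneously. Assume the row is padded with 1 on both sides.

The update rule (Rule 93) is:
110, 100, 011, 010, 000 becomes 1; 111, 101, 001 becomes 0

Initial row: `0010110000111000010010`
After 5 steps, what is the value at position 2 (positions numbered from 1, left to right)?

1010111110101111011010
1010100010101001011010
1010111010101101011010
1010101010101101011010
1010101010101101011010
position 2 holds 0

0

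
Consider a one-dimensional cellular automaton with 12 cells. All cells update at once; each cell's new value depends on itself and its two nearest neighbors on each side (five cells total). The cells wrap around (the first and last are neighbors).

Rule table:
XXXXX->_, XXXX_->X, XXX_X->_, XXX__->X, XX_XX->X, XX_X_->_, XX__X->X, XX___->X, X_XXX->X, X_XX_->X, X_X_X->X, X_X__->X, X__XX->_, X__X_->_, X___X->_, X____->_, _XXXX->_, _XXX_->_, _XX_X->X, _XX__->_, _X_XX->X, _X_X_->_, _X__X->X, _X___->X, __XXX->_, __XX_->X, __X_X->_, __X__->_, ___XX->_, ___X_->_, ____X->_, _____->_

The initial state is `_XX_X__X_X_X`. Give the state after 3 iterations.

XXX_XX___X_X
_X_XX_X___XX
_XXXX_XX__XX

_XXXX_XX__XX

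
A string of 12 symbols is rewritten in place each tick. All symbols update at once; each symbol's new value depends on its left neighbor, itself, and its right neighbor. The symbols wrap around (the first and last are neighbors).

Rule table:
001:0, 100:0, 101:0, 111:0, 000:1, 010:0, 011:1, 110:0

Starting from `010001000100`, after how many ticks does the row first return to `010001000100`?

2

000100010001
010001000100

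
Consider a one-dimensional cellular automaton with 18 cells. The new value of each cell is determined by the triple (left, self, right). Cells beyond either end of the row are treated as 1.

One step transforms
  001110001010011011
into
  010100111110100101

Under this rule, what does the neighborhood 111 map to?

At position 3 the neighborhood is 111; the next row has 1 there.

1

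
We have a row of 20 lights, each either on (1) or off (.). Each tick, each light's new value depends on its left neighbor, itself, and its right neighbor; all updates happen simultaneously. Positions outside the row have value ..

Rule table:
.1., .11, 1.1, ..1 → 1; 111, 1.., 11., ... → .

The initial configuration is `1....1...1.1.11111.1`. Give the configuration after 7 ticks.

1.11........11......

1...11..111111....11
1..11..11........11.
1.11..11........11..
111..11........11...
1...11........11....
1..11........11.....
1.11........11......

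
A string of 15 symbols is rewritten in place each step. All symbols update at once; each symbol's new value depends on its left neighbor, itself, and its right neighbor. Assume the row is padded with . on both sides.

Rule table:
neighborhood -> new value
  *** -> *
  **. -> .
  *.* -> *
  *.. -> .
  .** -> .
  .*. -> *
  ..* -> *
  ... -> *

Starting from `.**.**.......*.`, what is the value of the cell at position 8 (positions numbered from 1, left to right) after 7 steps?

*

*..*...*******.
*.**.**.*****..
**..*..*.***..*
...**.***.*..**
***..*.*.**.*..
.*..*****..**.*
**.*.***..*..**
position 8 holds *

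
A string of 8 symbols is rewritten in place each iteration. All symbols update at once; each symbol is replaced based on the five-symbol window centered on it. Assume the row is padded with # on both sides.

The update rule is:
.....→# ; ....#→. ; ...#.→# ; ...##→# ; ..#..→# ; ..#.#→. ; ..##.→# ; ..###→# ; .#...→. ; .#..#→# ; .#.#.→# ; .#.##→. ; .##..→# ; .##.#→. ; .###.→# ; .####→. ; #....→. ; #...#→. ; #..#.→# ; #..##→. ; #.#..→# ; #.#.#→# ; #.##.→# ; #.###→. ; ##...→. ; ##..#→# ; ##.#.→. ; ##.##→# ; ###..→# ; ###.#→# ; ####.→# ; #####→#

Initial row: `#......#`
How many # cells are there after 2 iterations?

iteration 1: #..##.##
iteration 2: ##.#.#..
count of #: 4

4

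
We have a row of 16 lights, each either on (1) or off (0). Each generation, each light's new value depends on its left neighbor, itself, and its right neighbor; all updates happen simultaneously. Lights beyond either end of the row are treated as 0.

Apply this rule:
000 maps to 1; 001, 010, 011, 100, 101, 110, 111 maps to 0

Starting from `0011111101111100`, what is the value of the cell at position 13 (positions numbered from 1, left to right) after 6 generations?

1

generation 1: 1000000000000001
generation 2: 0011111111111100
generation 3: 1000000000000001  (repeats generation 1; period 2)
generation 6: 0011111111111100
position 13 holds 1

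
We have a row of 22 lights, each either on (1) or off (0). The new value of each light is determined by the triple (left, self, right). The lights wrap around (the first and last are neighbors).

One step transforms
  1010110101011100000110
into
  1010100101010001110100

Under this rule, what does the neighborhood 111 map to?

0

At position 12 the neighborhood is 111; the next row has 0 there.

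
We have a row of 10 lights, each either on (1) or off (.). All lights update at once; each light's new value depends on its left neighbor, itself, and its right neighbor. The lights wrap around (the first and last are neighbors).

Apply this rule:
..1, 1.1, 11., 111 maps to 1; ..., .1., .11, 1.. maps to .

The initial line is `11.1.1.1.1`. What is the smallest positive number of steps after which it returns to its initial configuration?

step 1: 111.1.1.1.
step 2: .111.1.1.1
step 3: 1.111.1.1.
step 4: .1.111.1.1
step 5: 1.1.111.1.
step 6: .1.1.111.1
step 7: 1.1.1.111.
step 8: .1.1.1.111
step 9: 1.1.1.1.11
step 10: 11.1.1.1.1

10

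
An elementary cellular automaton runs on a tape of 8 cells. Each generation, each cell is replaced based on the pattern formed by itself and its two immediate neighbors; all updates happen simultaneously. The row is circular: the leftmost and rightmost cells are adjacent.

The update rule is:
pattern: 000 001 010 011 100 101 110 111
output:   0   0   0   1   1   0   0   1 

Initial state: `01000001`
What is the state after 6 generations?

00100000
00010000
00001000
00000100
00000010
00000001

00000001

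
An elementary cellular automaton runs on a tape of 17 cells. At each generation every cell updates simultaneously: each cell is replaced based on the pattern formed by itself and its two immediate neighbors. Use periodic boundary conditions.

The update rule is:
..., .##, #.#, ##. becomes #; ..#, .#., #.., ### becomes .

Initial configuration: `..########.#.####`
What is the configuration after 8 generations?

..#......##.##..#
....####.#####...
###.#..###...#.##
..##...#.#.#..##.
#.##.#..#.#...##.
.####....#..#.###
##..#.##.....##.#
.#...###.###.####

.#...###.###.####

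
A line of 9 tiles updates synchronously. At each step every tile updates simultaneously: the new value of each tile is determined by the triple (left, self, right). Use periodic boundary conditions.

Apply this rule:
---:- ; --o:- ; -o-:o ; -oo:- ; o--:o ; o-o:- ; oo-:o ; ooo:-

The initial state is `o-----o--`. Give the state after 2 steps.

oo----oo-
-oo----o-

-oo----o-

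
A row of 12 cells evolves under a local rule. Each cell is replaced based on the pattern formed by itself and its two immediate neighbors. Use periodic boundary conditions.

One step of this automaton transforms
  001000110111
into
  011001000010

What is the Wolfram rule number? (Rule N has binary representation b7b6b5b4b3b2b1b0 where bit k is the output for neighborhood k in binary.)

134

position 10: 111 → 1  (bit 7 = 1)
position 7: 110 → 0  (bit 6 = 0)
position 8: 101 → 0  (bit 5 = 0)
position 0: 100 → 0  (bit 4 = 0)
position 6: 011 → 0  (bit 3 = 0)
position 2: 010 → 1  (bit 2 = 1)
position 1: 001 → 1  (bit 1 = 1)
position 4: 000 → 0  (bit 0 = 0)
bits b7..b0 = 10000110 = 134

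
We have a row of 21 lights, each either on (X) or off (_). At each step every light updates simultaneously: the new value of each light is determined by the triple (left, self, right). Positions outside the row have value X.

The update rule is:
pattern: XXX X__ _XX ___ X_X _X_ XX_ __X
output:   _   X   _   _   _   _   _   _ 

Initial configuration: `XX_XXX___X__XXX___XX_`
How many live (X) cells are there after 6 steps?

4

step 1: ______X___X____X_____
step 2: X______X___X____X____
step 3: _X______X___X____X___
step 4: __X______X___X____X__
step 5: X__X______X___X____X_
step 6: _X__X______X___X_____
count of X: 4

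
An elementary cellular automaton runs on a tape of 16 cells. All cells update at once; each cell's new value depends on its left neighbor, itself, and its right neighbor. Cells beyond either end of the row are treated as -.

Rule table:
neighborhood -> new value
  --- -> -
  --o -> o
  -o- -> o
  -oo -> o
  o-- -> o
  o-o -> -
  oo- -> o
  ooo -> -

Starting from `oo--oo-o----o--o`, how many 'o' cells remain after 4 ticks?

oooooo-oo--ooooo
o----o-ooooo---o
oo--oo-o---oo-oo
oooooo-oo-ooo-oo
count of o: 13

13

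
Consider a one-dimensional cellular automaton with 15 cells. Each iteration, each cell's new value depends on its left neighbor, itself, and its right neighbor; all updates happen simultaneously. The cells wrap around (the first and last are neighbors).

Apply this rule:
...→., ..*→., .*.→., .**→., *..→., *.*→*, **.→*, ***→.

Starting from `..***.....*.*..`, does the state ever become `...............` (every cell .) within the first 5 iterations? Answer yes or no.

yes

iteration 1: ....*......*...
iteration 2: ...............
all cells are . at iteration 2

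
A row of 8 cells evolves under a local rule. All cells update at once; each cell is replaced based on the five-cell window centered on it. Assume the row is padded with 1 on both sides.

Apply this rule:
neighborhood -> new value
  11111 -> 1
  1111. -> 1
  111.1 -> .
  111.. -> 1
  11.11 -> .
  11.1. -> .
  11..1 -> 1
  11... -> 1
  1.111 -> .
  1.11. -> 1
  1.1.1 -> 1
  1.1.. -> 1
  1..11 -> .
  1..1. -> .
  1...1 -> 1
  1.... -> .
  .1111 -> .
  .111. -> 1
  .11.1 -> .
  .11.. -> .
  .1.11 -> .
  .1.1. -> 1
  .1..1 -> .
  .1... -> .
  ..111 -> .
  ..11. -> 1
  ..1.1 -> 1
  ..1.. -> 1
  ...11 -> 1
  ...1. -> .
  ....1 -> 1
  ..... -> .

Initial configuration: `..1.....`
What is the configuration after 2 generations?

..1.11..

generation 1: 1.1...11
generation 2: ..1.11..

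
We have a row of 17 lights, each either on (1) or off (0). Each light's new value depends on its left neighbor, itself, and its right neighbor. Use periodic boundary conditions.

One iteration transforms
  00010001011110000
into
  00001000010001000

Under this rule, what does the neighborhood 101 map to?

At position 8 the neighborhood is 101; the next row has 0 there.

0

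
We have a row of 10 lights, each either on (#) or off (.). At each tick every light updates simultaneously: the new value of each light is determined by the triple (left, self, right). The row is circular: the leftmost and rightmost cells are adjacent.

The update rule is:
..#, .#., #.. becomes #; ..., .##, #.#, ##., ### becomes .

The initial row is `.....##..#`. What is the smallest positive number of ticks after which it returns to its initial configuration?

#...#..###
.#.####...
##.....#..
..#...####
####.#....
.....##..#

6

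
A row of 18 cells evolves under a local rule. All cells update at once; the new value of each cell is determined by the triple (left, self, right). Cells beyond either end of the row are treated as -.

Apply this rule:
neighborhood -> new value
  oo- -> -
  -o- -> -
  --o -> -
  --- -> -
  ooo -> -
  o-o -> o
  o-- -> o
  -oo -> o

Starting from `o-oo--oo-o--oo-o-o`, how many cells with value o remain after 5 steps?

-oo-o-o-o-o-o-o-o-
-o-o-o-o-o-o-o-o-o
--o-o-o-o-o-o-o-o-
---o-o-o-o-o-o-o-o
----o-o-o-o-o-o-o-
count of o: 7

7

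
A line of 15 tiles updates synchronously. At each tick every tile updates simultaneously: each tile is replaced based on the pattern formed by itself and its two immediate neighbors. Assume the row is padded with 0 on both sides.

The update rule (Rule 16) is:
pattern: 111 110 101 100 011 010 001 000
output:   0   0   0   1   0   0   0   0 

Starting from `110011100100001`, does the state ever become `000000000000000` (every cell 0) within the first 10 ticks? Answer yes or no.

no

tick 1: 001000010010000
tick 2: 000100001001000
tick 3: 000010000100100
tick 4: 000001000010010
tick 5: 000000100001001
tick 6: 000000010000100
tick 7: 000000001000010
tick 8: 000000000100001
tick 9: 000000000010000
tick 10: 000000000001000
tick 10 is 000000000001000, still not uniform 0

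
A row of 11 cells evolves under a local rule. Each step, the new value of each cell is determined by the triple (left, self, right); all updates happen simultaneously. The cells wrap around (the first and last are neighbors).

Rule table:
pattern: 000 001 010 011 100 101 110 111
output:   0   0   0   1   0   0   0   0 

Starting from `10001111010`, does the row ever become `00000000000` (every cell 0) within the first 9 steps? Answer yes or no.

yes

step 1: 00001000000
step 2: 00000000000
all cells are 0 at step 2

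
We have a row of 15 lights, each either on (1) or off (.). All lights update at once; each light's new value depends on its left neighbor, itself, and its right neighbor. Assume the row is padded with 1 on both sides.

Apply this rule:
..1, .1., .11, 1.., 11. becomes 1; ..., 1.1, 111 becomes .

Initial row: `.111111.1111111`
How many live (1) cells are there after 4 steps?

.1....1.1......
.11..11.11....1
.111111.111..11
.1....1.1.1111.
count of 1: 7

7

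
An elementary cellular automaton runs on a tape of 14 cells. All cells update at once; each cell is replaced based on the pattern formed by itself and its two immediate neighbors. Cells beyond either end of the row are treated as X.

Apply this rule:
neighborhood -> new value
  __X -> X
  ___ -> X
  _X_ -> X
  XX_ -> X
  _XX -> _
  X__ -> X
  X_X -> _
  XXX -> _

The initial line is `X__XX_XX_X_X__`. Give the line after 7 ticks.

______XXXXXXXX

tick 1: XXX_X__X_X_XXX
tick 2: __X_XXXX_X____
tick 3: XXX____X_XXXXX
tick 4: __XXXXXX______
tick 5: XX_____XXXXXXX
tick 6: _XXXXXX_______
tick 7: ______XXXXXXXX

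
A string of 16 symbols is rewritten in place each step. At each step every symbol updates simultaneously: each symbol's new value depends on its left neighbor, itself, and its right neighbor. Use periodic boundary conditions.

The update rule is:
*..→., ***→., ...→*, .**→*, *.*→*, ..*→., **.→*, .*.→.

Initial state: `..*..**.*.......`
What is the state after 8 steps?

..*..**.*.......

step 1: *....***..******
step 2: *.**.*.*..*.....
step 3: .****.*.....***.
step 4: .*..**..***.*.*.
step 5: ....**..*.**.*..
step 6: ***.**...****..*
step 7: ..****.*.*..*..*
step 8: ..*..**.*.......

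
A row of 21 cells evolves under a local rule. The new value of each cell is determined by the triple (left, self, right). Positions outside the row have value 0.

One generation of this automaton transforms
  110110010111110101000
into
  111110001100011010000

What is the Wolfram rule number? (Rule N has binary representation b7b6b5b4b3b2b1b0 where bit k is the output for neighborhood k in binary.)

104

position 10: 111 → 0  (bit 7 = 0)
position 1: 110 → 1  (bit 6 = 1)
position 2: 101 → 1  (bit 5 = 1)
position 5: 100 → 0  (bit 4 = 0)
position 0: 011 → 1  (bit 3 = 1)
position 7: 010 → 0  (bit 2 = 0)
position 6: 001 → 0  (bit 1 = 0)
position 19: 000 → 0  (bit 0 = 0)
bits b7..b0 = 01101000 = 104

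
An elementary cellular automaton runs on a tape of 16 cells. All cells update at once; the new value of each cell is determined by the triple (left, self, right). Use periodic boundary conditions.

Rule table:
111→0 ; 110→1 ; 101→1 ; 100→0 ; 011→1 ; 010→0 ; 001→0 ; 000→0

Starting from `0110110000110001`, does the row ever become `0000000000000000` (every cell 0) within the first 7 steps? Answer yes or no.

no

1111110000110000
1000010000110000
0000000000110000
0000000000110000  (fixed point — unchanged through step 7)
step 7 is 0000000000110000, still not uniform 0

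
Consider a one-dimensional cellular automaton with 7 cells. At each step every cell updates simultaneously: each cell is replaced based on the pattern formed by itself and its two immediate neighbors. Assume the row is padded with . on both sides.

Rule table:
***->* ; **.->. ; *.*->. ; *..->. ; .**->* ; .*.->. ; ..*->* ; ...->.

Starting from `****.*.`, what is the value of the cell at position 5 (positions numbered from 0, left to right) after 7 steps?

.

***....
**.....
*......
.......
.......  (fixed point — unchanged through step 7)
position 5 holds .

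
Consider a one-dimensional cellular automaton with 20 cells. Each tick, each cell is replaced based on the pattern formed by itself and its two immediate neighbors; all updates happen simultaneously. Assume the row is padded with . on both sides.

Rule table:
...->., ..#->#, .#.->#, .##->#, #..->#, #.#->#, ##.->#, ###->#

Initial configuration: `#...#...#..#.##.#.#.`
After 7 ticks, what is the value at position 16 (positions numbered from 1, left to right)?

tick 1: ##.###.#############
tick 2: ####################
tick 3: ####################  (fixed point — unchanged through tick 7)
position 16 holds #

#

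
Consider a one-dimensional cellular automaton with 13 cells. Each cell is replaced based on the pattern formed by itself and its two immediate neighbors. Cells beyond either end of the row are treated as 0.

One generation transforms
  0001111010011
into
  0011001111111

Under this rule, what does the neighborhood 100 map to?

1

At position 9 the neighborhood is 100; the next row has 1 there.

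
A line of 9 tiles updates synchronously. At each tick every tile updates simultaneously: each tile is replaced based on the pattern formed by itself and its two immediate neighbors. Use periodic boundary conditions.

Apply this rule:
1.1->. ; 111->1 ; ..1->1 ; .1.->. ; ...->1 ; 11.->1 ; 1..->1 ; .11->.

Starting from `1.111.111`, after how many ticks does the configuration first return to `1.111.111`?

18

1..11..11
111.111.1
111..11..
.1111.111
..111..11
11.1111.1
11..111..
.111.1111
..11..111
11.111.11
11..11..1
1111.111.
.111..11.
1.1111.11
1..111..1
111.1111.
.11..111.
1.111.111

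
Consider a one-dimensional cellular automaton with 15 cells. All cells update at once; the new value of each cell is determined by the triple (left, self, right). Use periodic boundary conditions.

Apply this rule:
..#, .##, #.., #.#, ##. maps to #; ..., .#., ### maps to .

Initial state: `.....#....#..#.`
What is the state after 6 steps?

step 1: ....#.#..#.##.#
step 2: #..#.#.##.####.
step 3: .##.#.#####..##
step 4: ####.##...#####
step 5: ...#####.##....
step 6: ..##...#####...

..##...#####...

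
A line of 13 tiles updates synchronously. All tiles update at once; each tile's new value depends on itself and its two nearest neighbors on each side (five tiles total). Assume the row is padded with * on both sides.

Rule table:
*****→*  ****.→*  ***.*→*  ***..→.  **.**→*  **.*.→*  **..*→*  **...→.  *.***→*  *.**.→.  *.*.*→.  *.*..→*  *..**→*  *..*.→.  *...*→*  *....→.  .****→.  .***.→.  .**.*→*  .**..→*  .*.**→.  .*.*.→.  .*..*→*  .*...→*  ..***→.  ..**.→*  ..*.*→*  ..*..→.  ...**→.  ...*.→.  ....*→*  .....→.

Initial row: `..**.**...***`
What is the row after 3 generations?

*****.**...**

generation 1: *****.*.*...*
generation 2: ******..***..
generation 3: *****.**...**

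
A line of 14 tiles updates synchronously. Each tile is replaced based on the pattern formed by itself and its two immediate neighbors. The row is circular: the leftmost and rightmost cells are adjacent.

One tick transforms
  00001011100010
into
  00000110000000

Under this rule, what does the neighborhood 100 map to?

At position 9 the neighborhood is 100; the next row has 0 there.

0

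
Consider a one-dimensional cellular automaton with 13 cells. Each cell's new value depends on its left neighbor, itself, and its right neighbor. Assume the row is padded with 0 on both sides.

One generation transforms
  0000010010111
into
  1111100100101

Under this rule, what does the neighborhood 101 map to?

At position 9 the neighborhood is 101; the next row has 0 there.

0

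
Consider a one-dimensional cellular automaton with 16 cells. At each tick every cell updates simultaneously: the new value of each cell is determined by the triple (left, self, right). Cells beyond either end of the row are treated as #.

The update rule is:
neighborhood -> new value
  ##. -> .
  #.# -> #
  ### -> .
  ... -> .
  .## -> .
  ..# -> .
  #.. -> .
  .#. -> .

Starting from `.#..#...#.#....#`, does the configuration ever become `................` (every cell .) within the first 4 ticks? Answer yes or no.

#........#......
................
all cells are . at tick 2

yes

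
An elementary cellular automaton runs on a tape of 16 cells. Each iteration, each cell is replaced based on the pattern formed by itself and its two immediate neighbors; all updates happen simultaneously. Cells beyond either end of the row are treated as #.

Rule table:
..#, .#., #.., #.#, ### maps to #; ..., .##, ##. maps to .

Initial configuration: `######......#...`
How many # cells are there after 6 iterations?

#####.#....###.#
####.###..#.#.#.
###.#.#.########
##.#####.#######
#.#.###.#.######
.###.#.###.#####
count of #: 12

12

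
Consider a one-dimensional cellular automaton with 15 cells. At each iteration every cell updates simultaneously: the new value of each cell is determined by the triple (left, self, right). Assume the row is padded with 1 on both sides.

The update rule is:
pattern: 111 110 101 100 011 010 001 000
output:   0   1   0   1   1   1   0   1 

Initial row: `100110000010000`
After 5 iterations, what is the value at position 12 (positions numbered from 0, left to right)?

110111111011110
010100001010010
010111101011010
010100101011010
010110101011010
position 12 holds 0

0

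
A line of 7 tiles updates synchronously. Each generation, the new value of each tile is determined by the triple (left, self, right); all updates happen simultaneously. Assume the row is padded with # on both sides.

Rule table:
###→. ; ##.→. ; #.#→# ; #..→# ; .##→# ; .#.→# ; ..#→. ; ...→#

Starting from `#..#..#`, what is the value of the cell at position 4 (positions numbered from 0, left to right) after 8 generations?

.#.##.#
####.##
....##.
###.#.#
...####
##.#...
..####.
#.#...#
position 4 holds .

.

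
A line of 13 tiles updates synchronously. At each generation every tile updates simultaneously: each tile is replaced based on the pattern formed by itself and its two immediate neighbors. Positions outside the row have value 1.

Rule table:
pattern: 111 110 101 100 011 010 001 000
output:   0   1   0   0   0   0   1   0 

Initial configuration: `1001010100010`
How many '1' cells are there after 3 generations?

1010000000100
1000000001001
1000000010010
count of 1: 3

3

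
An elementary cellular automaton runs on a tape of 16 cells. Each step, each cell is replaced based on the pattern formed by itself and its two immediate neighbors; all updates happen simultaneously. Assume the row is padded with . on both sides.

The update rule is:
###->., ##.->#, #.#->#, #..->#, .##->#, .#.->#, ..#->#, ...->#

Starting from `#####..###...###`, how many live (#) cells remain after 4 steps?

11

step 1: #...####.#####.#
step 2: #####..###...###  (repeats step 0; period 2)
step 4: #####..###...###
count of #: 11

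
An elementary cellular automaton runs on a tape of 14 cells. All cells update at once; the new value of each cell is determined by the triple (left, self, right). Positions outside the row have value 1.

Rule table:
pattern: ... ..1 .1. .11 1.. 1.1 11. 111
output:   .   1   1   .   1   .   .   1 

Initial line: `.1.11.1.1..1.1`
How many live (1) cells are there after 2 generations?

.1....1.1111..
.11..11..11.11
count of 1: 8

8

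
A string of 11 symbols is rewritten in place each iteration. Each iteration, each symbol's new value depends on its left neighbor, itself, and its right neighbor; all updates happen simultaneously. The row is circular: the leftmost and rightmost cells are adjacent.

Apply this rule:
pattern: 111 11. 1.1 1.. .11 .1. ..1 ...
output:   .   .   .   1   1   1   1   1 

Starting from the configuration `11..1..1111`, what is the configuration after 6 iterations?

iteration 1: ..111111...
iteration 2: 111.....111
iteration 3: ...111111..
iteration 4: 1111.....11
iteration 5: ....111111.
iteration 6: 11111.....1

11111.....1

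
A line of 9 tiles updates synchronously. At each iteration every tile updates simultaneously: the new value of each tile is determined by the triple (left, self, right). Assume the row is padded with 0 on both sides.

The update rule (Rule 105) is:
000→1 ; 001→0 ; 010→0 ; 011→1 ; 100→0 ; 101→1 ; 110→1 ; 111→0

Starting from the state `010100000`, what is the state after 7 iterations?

iteration 1: 001001111
iteration 2: 100001001
iteration 3: 001100000
iteration 4: 101101111
iteration 5: 011111001
iteration 6: 010001000
iteration 7: 000100011

000100011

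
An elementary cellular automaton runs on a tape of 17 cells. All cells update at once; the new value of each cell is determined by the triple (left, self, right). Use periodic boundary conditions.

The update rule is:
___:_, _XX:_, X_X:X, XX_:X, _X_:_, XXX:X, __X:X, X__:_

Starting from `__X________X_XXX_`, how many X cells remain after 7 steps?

_X________X_X_XX_
X________X_X_X_X_
________X_X_X_X_X
_______X_X_X_X_X_
______X_X_X_X_X__
_____X_X_X_X_X___
____X_X_X_X_X____
count of X: 5

5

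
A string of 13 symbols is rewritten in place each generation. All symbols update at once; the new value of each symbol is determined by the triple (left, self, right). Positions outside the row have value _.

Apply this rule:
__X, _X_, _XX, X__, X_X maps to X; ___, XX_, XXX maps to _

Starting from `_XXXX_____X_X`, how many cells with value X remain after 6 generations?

XX___X___XXXX
X_X_XXX_XX___
XXXXX__XX_X__
X____XXX_XXX_
XX__XX__XX__X
X_XXX_XXX_XXX
count of X: 10

10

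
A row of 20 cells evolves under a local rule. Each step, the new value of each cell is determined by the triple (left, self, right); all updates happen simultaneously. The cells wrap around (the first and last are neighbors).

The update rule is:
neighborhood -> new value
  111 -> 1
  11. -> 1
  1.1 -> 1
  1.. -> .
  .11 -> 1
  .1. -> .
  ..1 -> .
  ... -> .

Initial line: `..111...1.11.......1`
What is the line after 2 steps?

..111....111........
..111....111........

..111....111........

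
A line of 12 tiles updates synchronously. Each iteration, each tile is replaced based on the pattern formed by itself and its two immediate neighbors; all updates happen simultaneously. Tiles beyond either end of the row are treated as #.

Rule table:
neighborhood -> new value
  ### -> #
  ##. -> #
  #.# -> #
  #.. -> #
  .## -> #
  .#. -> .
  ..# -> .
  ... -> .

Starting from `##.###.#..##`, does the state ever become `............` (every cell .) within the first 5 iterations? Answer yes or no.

iteration 1: #######.#.##
iteration 2: ########.###
iteration 3: ############
iteration 4: ############  (fixed point — unchanged through iteration 5)
iteration 5 is ############, still not uniform .

no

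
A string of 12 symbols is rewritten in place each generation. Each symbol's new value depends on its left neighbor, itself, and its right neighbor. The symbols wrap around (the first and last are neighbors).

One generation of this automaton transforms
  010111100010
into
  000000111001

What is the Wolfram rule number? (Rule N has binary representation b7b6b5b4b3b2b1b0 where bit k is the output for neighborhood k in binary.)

position 4: 111 → 0  (bit 7 = 0)
position 6: 110 → 1  (bit 6 = 1)
position 2: 101 → 0  (bit 5 = 0)
position 7: 100 → 1  (bit 4 = 1)
position 3: 011 → 0  (bit 3 = 0)
position 1: 010 → 0  (bit 2 = 0)
position 0: 001 → 0  (bit 1 = 0)
position 8: 000 → 1  (bit 0 = 1)
bits b7..b0 = 01010001 = 81

81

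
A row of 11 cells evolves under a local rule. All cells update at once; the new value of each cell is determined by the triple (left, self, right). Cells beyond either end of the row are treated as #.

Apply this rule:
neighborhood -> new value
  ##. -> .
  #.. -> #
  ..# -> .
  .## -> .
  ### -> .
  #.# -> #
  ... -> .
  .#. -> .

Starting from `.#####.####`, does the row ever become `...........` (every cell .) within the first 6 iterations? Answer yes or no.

no

#.....#....
.#.....#...
#.#.....#..
.#.#.....#.
#.#.#.....#
.#.#.#.....
iteration 6 is .#.#.#....., still not uniform .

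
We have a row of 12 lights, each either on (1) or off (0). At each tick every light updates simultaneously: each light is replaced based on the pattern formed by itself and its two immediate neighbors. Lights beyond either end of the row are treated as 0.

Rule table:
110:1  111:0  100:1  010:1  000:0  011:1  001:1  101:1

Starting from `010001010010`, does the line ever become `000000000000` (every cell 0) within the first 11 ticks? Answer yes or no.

tick 1: 111011111111
tick 2: 101110000001
tick 3: 111011000011
tick 4: 101111100111
tick 5: 111000111101
tick 6: 101101100111
tick 7: 111111111101
tick 8: 100000000111
tick 9: 110000001101
tick 10: 111000011111
tick 11: 101100110001
tick 11 is 101100110001, still not uniform 0

no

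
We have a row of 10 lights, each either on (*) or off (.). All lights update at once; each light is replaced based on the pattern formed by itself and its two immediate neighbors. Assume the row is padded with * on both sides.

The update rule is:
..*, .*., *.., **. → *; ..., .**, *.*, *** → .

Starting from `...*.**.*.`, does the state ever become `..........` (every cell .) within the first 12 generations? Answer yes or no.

*.**..*.*.
*..****.*.
***...*.*.
..**.**.*.
**.*..*.*.
.*.****.*.
.*....*.*.
.**..**.*.
..***.*.*.
**..*.*.*.
.****.*.*.
....*.*.*.
generation 12 is ....*.*.*., still not uniform .

no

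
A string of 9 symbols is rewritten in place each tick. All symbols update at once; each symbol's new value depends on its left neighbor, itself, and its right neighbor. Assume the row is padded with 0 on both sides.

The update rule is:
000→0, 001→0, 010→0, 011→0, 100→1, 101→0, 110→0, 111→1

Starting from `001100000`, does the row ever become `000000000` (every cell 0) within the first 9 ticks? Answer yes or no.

yes

000010000
000001000
000000100
000000010
000000001
000000000
all cells are 0 at tick 6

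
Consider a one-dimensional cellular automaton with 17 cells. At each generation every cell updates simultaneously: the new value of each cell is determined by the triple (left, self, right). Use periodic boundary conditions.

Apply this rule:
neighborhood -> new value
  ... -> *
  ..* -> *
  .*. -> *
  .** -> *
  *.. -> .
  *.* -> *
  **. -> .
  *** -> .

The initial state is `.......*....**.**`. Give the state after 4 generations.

.*******.****.**.
**......**...**..
*..******..***..*
..**......**...**

..**......**...**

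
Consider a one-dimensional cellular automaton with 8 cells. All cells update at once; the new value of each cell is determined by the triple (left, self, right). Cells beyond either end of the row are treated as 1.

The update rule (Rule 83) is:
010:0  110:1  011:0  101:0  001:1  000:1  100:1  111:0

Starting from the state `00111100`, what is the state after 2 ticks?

01111000

11000111
01111000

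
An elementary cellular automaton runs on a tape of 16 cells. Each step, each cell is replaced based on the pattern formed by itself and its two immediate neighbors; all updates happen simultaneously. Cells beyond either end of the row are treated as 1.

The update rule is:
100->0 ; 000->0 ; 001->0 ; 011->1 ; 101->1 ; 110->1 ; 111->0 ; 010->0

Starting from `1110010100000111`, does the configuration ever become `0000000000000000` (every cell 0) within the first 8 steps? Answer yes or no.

yes

0010001000000100
0000000000000000
all cells are 0 at step 2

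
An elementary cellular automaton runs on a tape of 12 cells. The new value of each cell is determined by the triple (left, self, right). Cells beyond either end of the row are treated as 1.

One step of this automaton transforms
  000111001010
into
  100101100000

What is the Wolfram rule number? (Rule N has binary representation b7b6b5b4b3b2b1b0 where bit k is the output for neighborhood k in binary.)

88

position 4: 111 → 0  (bit 7 = 0)
position 5: 110 → 1  (bit 6 = 1)
position 9: 101 → 0  (bit 5 = 0)
position 0: 100 → 1  (bit 4 = 1)
position 3: 011 → 1  (bit 3 = 1)
position 8: 010 → 0  (bit 2 = 0)
position 2: 001 → 0  (bit 1 = 0)
position 1: 000 → 0  (bit 0 = 0)
bits b7..b0 = 01011000 = 88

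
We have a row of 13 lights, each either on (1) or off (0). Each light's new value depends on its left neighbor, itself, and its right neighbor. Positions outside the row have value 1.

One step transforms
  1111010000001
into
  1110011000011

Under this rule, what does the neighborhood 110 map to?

At position 3 the neighborhood is 110; the next row has 0 there.

0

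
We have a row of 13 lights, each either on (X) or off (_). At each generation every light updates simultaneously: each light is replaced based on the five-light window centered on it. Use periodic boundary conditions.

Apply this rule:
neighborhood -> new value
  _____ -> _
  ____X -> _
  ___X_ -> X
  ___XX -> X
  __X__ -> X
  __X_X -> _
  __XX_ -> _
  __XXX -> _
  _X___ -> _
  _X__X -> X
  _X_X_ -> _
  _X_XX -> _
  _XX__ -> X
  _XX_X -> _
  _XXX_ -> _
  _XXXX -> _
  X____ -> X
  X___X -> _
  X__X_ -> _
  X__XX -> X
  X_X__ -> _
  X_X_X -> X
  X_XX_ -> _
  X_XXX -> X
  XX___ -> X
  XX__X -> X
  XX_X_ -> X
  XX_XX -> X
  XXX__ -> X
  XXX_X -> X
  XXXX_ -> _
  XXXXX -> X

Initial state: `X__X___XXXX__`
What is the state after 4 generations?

generation 1: XX_X__X___XX_
generation 2: __X_X_X__X__X
generation 3: X___X__X_XX_X
generation 4: XX_XXX_____X_

XX_XXX_____X_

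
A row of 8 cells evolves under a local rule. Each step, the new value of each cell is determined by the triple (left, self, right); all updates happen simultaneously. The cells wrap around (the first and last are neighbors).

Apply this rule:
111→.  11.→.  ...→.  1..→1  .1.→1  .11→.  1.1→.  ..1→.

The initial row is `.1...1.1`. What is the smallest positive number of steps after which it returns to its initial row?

step 1: .11..1.1
step 2: ...1.1.1
step 3: 1..1.1.1
step 4: .1.1.1..
step 5: .1.1.11.
step 6: .1.1...1
step 7: .1.11..1
step 8: .1...1.1

8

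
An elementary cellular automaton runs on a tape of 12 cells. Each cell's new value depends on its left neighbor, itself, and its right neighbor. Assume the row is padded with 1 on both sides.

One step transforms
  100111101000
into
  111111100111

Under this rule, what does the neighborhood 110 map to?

1

At position 0 the neighborhood is 110; the next row has 1 there.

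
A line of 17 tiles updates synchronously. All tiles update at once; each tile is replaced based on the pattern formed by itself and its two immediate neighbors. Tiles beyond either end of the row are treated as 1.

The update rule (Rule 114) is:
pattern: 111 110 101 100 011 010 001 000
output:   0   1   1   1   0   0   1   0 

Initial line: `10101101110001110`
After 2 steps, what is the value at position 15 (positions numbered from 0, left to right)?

0

11010110011010011
01101011101101100
position 15 holds 0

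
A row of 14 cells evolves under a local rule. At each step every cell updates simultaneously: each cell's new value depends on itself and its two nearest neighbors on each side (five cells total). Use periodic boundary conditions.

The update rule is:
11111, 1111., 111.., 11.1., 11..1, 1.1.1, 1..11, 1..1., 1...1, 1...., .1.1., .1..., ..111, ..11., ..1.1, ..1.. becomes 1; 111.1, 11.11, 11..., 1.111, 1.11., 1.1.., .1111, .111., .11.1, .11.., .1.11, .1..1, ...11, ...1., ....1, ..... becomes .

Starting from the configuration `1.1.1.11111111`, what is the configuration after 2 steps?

...11.1.1.111.

step 1: .1111...111111
step 2: ...11.1.1.111.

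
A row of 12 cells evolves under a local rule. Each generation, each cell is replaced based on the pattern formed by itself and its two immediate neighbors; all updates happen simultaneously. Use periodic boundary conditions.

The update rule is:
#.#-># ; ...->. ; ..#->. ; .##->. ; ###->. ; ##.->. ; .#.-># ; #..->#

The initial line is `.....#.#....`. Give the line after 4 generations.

...........#

generation 1: .....####...
generation 2: .........#..
generation 3: .........##.
generation 4: ...........#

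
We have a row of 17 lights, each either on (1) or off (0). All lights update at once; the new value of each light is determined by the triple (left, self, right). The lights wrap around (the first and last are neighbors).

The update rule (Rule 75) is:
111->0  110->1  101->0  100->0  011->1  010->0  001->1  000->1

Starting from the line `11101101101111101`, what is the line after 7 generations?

00101101101000101
01001101100011000
10011101101111011
10110101101001010
00110001100010000
11110111101100111
00010100101101100

00010100101101100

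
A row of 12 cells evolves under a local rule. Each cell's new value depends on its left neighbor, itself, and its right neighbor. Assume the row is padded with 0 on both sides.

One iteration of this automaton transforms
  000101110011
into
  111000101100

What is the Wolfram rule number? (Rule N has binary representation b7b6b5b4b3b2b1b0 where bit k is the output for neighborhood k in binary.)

147

position 6: 111 → 1  (bit 7 = 1)
position 7: 110 → 0  (bit 6 = 0)
position 4: 101 → 0  (bit 5 = 0)
position 8: 100 → 1  (bit 4 = 1)
position 5: 011 → 0  (bit 3 = 0)
position 3: 010 → 0  (bit 2 = 0)
position 2: 001 → 1  (bit 1 = 1)
position 0: 000 → 1  (bit 0 = 1)
bits b7..b0 = 10010011 = 147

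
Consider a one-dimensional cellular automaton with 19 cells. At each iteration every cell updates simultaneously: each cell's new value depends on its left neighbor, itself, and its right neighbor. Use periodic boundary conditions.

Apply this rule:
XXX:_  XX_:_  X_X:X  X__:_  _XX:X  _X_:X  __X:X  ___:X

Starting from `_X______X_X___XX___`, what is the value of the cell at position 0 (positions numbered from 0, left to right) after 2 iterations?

iteration 1: XX_XXXXXXXX_XXX__XX
iteration 2: __XX_______XX___XX_
position 0 holds _

_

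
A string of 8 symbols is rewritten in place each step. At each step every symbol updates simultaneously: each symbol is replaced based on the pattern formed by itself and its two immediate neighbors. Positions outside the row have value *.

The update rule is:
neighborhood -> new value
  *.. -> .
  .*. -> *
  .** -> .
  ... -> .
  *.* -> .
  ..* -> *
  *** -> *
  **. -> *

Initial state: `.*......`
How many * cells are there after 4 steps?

3

step 1: .*.....*
step 2: .*....*.
step 3: .*...**.
step 4: .*..*.*.
count of *: 3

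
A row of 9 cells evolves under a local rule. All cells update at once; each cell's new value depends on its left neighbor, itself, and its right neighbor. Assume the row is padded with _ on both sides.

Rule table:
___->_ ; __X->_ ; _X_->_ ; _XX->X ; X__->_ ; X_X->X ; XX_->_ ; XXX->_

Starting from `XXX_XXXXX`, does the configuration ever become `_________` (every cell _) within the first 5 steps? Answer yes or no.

X__XX____
___X_____
_________
all cells are _ at step 3

yes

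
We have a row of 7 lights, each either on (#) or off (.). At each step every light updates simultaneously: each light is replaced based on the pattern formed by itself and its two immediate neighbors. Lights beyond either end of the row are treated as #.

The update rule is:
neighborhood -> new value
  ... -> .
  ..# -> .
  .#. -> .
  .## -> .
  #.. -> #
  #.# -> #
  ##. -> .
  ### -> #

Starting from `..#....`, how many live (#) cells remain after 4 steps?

step 1: #..#...
step 2: .#..#..
step 3: #.#..#.
step 4: .#.#..#
count of #: 3

3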